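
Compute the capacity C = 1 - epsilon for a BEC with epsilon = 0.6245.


C = 1 - epsilon = 1 - 0.6245 = 0.3755

0.3755 bits


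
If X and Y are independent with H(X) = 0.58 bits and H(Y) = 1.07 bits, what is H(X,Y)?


For independent variables, H(X,Y) = H(X) + H(Y) = 0.58 + 1.07 = 1.65

1.65 bits


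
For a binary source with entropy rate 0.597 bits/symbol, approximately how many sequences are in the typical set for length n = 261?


log2|A_typical| = nH = 261 * 0.597 = 155.817, so |A_typical| ~ 2^155.817 = 8.046e+46

8.046e+46


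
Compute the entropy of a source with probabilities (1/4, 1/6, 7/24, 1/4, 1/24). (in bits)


H = -sum(p_i * log2(p_i)). Terms: -(1/4)*log2(1/4) = 0.500000; -(1/6)*log2(1/6) = 0.430827; -(7/24)*log2(7/24) = 0.518469; -(1/4)*log2(1/4) = 0.500000; -(1/24)*log2(1/24) = 0.191040. H = 0.500000 + 0.430827 + 0.518469 + 0.500000 + 0.191040 = 2.1403

2.1403 bits


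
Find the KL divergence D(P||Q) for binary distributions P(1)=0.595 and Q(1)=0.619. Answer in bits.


KL = p*log2(p/q) + (1-p)*log2((1-p)/(1-q)) = 0.595*log2(0.595/0.619) + 0.405*log2(0.405/0.381) = 0.0017

0.0017 bits


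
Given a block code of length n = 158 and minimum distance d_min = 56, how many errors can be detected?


Detection capability = d_min - 1 = 56 - 1 = 55

55 errors


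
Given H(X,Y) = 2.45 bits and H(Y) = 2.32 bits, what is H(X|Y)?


H(X|Y) = H(X,Y) - H(Y) = 2.45 - 2.32 = 0.13

0.13 bits


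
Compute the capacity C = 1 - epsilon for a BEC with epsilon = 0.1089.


C = 1 - epsilon = 1 - 0.1089 = 0.8911

0.8911 bits


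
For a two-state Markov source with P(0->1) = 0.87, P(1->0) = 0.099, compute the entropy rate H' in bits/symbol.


Stationary distribution: pi_0 = p10/(p01+p10) = 0.1022, pi_1 = 0.8978. Entropy rate H' = pi_0*H(p01) + pi_1*H(p10) = 0.1022*0.5574 + 0.8978*0.4658 = 0.4752

0.4752 bits/symbol


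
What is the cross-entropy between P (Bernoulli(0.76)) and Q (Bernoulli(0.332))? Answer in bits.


H(P,Q) = -p*log2(q) - (1-p)*log2(1-q). -0.76*log2(0.332) = 1.208966; -0.24*log2(0.668) = 0.139699. H(P,Q) = 1.208966 + 0.139699 = 1.3487

1.3487 bits


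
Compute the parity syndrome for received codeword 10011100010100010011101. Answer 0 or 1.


Syndrome = XOR of all bits = 1 XOR 0 XOR 0 XOR 1 XOR 1 XOR 1 XOR 0 XOR 0 XOR 0 XOR 1 XOR 0 XOR 1 XOR 0 XOR 0 XOR 0 XOR 1 XOR 0 XOR 0 XOR 1 XOR 1 XOR 1 XOR 0 XOR 1 = 1

1


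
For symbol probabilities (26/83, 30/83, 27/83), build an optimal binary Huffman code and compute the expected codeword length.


Huffman construction (repeatedly merge the two least-probable nodes; each merge adds 1 bit to every symbol beneath it): 26/83 + 27/83 = 53/83; 30/83 + 53/83 = 1. Resulting codeword lengths (in the order the probabilities were given): (2, 1, 2). L_avg = sum(p_i * l_i) = 26/83*2 + 30/83*1 + 27/83*2 = 136/83 = 1.6386

1.6386 bits


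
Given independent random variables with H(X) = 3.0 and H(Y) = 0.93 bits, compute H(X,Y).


For independent variables, H(X,Y) = H(X) + H(Y) = 3.0 + 0.93 = 3.93

3.93 bits


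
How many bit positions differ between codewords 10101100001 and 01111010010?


Count differing positions: ^ ^ . ^ . ^ ^ . . ^ ^ = 7 differences

7


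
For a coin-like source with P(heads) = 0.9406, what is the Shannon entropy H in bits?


H = -p*log2(p) - (1-p)*log2(1-p). -0.9406*log2(0.9406) = 0.083099; -0.0594*log2(0.0594) = 0.241960. H = 0.083099 + 0.241960 = 0.3251

0.3251 bits


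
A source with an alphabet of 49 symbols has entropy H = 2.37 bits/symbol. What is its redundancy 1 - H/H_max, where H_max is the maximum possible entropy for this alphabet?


H_max = log2(K) = log2(49) = 5.6147 bits/symbol. Redundancy = 1 - H/H_max = 1 - 2.37/5.6147 = 1 - 0.4221 = 0.5779

0.5779


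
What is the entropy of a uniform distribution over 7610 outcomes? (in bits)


H = log2(n) = log2(7610) = 12.8937

12.8937 bits


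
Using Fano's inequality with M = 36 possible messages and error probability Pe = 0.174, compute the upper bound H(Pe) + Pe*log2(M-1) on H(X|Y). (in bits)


H(Pe) = -Pe*log2(Pe) - (1-Pe)*log2(1-Pe) = -0.174*log2(0.174) - 0.826*log2(0.826) = 0.438974 + 0.227799 = 0.6668. Pe*log2(M-1) = 0.174*log2(35) = 0.892495. Bound = H(Pe) + Pe*log2(M-1) = 0.438974 + 0.227799 + 0.892495 = 1.5593

1.5593 bits


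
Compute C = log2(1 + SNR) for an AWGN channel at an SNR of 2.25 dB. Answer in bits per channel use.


SNR_linear = 10^(2.25/10) = 1.6788; C = log2(1 + SNR_linear) = log2(1 + 1.6788) = 1.4216

1.4216 bits/channel use


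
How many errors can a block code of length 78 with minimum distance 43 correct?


Correction capability = floor((d-1)/2) = floor((43-1)/2) = 21

21 errors


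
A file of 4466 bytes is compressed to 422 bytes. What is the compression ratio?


Ratio = original / compressed = 4466 / 422 = 10.5829

10.5829


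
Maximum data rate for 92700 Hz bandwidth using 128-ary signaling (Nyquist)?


Rate = 2 * B * log2(M) = 2 * 92700 * 7.0 = 1297800.0

1297800.0 bps


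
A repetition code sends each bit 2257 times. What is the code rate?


Rate = k/n = 1/2257

1/2257


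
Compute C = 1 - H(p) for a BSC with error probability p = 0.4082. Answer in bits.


H(p) = -p*log2(p) - (1-p)*log2(1-p) = -0.4082*log2(0.4082) - 0.5918*log2(0.5918) = 0.527661 + 0.447885 = 0.9755. C = 1 - H(p) = 1 - 0.9755 = 0.0245

0.0245 bits


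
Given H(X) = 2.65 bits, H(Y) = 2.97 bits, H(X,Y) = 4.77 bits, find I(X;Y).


I(X;Y) = H(X) + H(Y) - H(X,Y) = 2.65 + 2.97 - 4.77 = 0.85

0.85 bits


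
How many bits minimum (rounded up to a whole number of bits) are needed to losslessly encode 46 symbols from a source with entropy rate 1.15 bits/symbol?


Minimum bits >= n * H = 46 * 1.15 = 52.9, rounded up to a whole number of bits = 53

53 bits


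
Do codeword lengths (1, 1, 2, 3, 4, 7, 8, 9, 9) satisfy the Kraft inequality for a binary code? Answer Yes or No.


Kraft sum = sum(2^(-l_i)) = 1.4531, need <= 1. Result: violated (a binary prefix-free code with these lengths cannot exist)

No


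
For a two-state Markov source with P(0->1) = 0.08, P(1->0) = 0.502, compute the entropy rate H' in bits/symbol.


Stationary distribution: pi_0 = p10/(p01+p10) = 0.8625, pi_1 = 0.1375. Entropy rate H' = pi_0*H(p01) + pi_1*H(p10) = 0.8625*0.4022 + 0.1375*1.0 = 0.4844

0.4844 bits/symbol


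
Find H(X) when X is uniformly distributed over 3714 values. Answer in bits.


H = log2(n) = log2(3714) = 11.8588

11.8588 bits


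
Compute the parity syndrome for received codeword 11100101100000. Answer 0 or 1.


Syndrome = XOR of all bits = 1 XOR 1 XOR 1 XOR 0 XOR 0 XOR 1 XOR 0 XOR 1 XOR 1 XOR 0 XOR 0 XOR 0 XOR 0 XOR 0 = 0

0


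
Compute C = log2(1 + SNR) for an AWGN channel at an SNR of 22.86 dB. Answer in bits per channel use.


SNR_linear = 10^(22.86/10) = 193.1968; C = log2(1 + SNR_linear) = log2(1 + 193.1968) = 7.6014

7.6014 bits/channel use


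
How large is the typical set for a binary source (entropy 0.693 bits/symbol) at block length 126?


log2|A_typical| = nH = 126 * 0.693 = 87.318, so |A_typical| ~ 2^87.318 = 1.929e+26

1.929e+26


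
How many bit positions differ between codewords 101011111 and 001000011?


Count differing positions: ^ . . . ^ ^ ^ . . = 4 differences

4


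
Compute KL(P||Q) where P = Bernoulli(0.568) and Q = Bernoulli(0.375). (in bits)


KL = p*log2(p/q) + (1-p)*log2((1-p)/(1-q)) = 0.568*log2(0.568/0.375) + 0.432*log2(0.432/0.625) = 0.1101

0.1101 bits


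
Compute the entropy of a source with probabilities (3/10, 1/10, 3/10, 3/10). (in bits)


H = -sum(p_i * log2(p_i)). Terms: -(3/10)*log2(3/10) = 0.521090; -(1/10)*log2(1/10) = 0.332193; -(3/10)*log2(3/10) = 0.521090; -(3/10)*log2(3/10) = 0.521090. H = 0.521090 + 0.332193 + 0.521090 + 0.521090 = 1.8955

1.8955 bits


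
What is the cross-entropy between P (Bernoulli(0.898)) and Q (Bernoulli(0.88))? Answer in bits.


H(P,Q) = -p*log2(q) - (1-p)*log2(1-q). -0.898*log2(0.88) = 0.165613; -0.102*log2(0.12) = 0.312007. H(P,Q) = 0.165613 + 0.312007 = 0.4776

0.4776 bits


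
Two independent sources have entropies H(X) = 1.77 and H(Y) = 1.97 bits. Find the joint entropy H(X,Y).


For independent variables, H(X,Y) = H(X) + H(Y) = 1.77 + 1.97 = 3.74

3.74 bits


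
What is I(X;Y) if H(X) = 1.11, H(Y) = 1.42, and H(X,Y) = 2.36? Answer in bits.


I(X;Y) = H(X) + H(Y) - H(X,Y) = 1.11 + 1.42 - 2.36 = 0.17

0.17 bits


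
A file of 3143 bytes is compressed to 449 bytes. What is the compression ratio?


Ratio = original / compressed = 3143 / 449 = 7.0

7.0


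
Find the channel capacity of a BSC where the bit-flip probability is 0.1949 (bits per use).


H(p) = -p*log2(p) - (1-p)*log2(1-p) = -0.1949*log2(0.1949) - 0.8051*log2(0.8051) = 0.459807 + 0.251803 = 0.7116. C = 1 - H(p) = 1 - 0.7116 = 0.2884

0.2884 bits


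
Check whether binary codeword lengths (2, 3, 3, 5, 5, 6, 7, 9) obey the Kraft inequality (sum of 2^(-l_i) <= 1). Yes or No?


Kraft sum = sum(2^(-l_i)) = 0.5879, need <= 1. Result: satisfied (a binary prefix-free code with these lengths exists)

Yes


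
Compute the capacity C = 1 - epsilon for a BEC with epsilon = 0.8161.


C = 1 - epsilon = 1 - 0.8161 = 0.1839

0.1839 bits


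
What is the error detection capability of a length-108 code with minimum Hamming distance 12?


Detection capability = d_min - 1 = 12 - 1 = 11

11 errors


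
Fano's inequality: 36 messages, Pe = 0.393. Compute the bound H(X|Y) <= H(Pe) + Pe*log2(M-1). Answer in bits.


H(Pe) = -Pe*log2(Pe) - (1-Pe)*log2(1-Pe) = -0.393*log2(0.393) - 0.607*log2(0.607) = 0.529528 + 0.437181 = 0.9667. Pe*log2(M-1) = 0.393*log2(35) = 2.015808. Bound = H(Pe) + Pe*log2(M-1) = 0.529528 + 0.437181 + 2.015808 = 2.9825

2.9825 bits


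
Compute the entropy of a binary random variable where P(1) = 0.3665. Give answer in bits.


H = -p*log2(p) - (1-p)*log2(1-p). -0.3665*log2(0.3665) = 0.530734; -0.6335*log2(0.6335) = 0.417213. H = 0.530734 + 0.417213 = 0.9479

0.9479 bits


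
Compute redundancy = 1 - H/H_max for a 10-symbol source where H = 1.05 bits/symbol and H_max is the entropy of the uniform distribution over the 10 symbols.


H_max = log2(K) = log2(10) = 3.3219 bits/symbol. Redundancy = 1 - H/H_max = 1 - 1.05/3.3219 = 1 - 0.3161 = 0.6839

0.6839


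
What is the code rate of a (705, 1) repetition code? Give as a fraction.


Rate = k/n = 1/705

1/705


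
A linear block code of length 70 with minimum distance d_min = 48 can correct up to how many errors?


Correction capability = floor((d-1)/2) = floor((48-1)/2) = 23

23 errors


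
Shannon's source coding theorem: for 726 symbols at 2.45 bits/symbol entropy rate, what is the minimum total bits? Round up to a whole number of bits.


Minimum bits >= n * H = 726 * 2.45 = 1778.7, rounded up to a whole number of bits = 1779

1779 bits


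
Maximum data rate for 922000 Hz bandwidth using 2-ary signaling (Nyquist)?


Rate = 2 * B * log2(M) = 2 * 922000 * 1.0 = 1844000.0

1844000.0 bps


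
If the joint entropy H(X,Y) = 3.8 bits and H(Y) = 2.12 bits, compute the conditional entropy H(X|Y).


H(X|Y) = H(X,Y) - H(Y) = 3.8 - 2.12 = 1.68

1.68 bits


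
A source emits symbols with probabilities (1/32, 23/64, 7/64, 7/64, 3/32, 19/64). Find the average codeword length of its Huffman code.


Huffman construction (repeatedly merge the two least-probable nodes; each merge adds 1 bit to every symbol beneath it): 1/32 + 3/32 = 1/8; 7/64 + 7/64 = 7/32; 1/8 + 7/32 = 11/32; 19/64 + 11/32 = 41/64; 23/64 + 41/64 = 1. Resulting codeword lengths (in the order the probabilities were given): (4, 1, 4, 4, 4, 2). L_avg = sum(p_i * l_i) = 1/32*4 + 23/64*1 + 7/64*4 + 7/64*4 + 3/32*4 + 19/64*2 = 149/64 = 2.3281

2.3281 bits


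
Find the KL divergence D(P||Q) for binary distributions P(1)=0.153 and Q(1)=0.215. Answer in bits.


KL = p*log2(p/q) + (1-p)*log2((1-p)/(1-q)) = 0.153*log2(0.153/0.215) + 0.847*log2(0.847/0.785) = 0.0178

0.0178 bits


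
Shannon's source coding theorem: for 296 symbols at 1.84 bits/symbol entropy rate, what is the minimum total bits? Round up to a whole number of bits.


Minimum bits >= n * H = 296 * 1.84 = 544.64, rounded up to a whole number of bits = 545

545 bits


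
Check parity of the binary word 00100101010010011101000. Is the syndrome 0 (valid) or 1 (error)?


Syndrome = XOR of all bits = 0 XOR 0 XOR 1 XOR 0 XOR 0 XOR 1 XOR 0 XOR 1 XOR 0 XOR 1 XOR 0 XOR 0 XOR 1 XOR 0 XOR 0 XOR 1 XOR 1 XOR 1 XOR 0 XOR 1 XOR 0 XOR 0 XOR 0 = 1

1


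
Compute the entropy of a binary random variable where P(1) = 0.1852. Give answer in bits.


H = -p*log2(p) - (1-p)*log2(1-p). -0.1852*log2(0.1852) = 0.450563; -0.8148*log2(0.8148) = 0.240759. H = 0.450563 + 0.240759 = 0.6913

0.6913 bits


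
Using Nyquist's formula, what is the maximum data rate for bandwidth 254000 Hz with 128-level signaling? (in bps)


Rate = 2 * B * log2(M) = 2 * 254000 * 7.0 = 3556000.0

3556000.0 bps


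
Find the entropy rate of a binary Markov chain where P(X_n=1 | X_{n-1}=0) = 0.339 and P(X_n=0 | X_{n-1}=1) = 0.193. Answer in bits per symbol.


Stationary distribution: pi_0 = p10/(p01+p10) = 0.3628, pi_1 = 0.6372. Entropy rate H' = pi_0*H(p01) + pi_1*H(p10) = 0.3628*0.9239 + 0.6372*0.7077 = 0.7861

0.7861 bits/symbol


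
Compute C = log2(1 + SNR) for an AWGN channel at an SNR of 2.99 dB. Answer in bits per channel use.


SNR_linear = 10^(2.99/10) = 1.9907; C = log2(1 + SNR_linear) = log2(1 + 1.9907) = 1.5805

1.5805 bits/channel use


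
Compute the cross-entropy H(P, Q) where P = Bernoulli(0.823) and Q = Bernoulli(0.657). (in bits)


H(P,Q) = -p*log2(q) - (1-p)*log2(1-q). -0.823*log2(0.657) = 0.498767; -0.177*log2(0.343) = 0.273238. H(P,Q) = 0.498767 + 0.273238 = 0.772

0.772 bits


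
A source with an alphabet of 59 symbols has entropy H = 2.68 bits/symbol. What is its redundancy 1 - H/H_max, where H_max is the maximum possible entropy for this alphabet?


H_max = log2(K) = log2(59) = 5.8826 bits/symbol. Redundancy = 1 - H/H_max = 1 - 2.68/5.8826 = 1 - 0.4556 = 0.5444

0.5444


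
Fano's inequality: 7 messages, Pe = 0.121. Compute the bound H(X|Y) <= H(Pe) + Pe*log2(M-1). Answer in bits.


H(Pe) = -Pe*log2(Pe) - (1-Pe)*log2(1-Pe) = -0.121*log2(0.121) - 0.879*log2(0.879) = 0.368677 + 0.163551 = 0.5322. Pe*log2(M-1) = 0.121*log2(6) = 0.312780. Bound = H(Pe) + Pe*log2(M-1) = 0.368677 + 0.163551 + 0.312780 = 0.845

0.845 bits


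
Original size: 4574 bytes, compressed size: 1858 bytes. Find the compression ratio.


Ratio = original / compressed = 4574 / 1858 = 2.4618

2.4618


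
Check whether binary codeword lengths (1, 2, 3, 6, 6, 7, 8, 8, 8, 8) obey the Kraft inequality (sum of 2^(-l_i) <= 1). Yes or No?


Kraft sum = sum(2^(-l_i)) = 0.9297, need <= 1. Result: satisfied (a binary prefix-free code with these lengths exists)

Yes


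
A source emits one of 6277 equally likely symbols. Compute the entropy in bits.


H = log2(n) = log2(6277) = 12.6159

12.6159 bits


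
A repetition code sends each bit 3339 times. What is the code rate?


Rate = k/n = 1/3339

1/3339


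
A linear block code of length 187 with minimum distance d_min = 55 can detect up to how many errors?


Detection capability = d_min - 1 = 55 - 1 = 54

54 errors


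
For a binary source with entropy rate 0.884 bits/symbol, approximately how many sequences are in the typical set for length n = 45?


log2|A_typical| = nH = 45 * 0.884 = 39.78, so |A_typical| ~ 2^39.78 = 9.440e+11

9.440e+11


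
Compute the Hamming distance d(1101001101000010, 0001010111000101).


Count differing positions: ^ ^ . . . ^ ^ . ^ . . . . ^ ^ ^ = 8 differences

8


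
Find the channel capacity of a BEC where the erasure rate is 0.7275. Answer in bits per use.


C = 1 - epsilon = 1 - 0.7275 = 0.2725

0.2725 bits


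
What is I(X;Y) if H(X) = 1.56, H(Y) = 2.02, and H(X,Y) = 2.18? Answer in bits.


I(X;Y) = H(X) + H(Y) - H(X,Y) = 1.56 + 2.02 - 2.18 = 1.4

1.4 bits


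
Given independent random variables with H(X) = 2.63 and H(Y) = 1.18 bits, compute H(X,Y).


For independent variables, H(X,Y) = H(X) + H(Y) = 2.63 + 1.18 = 3.81

3.81 bits


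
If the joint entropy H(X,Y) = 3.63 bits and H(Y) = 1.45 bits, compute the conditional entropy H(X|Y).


H(X|Y) = H(X,Y) - H(Y) = 3.63 - 1.45 = 2.18

2.18 bits


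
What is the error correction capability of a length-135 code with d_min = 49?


Correction capability = floor((d-1)/2) = floor((49-1)/2) = 24

24 errors


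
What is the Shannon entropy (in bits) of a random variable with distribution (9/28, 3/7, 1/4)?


H = -sum(p_i * log2(p_i)). Terms: -(9/28)*log2(9/28) = 0.526317; -(3/7)*log2(3/7) = 0.523882; -(1/4)*log2(1/4) = 0.500000. H = 0.526317 + 0.523882 + 0.500000 = 1.5502

1.5502 bits


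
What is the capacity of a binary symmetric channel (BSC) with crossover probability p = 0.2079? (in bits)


H(p) = -p*log2(p) - (1-p)*log2(1-p) = -0.2079*log2(0.2079) - 0.7921*log2(0.7921) = 0.471109 + 0.266340 = 0.7374. C = 1 - H(p) = 1 - 0.7374 = 0.2626

0.2626 bits


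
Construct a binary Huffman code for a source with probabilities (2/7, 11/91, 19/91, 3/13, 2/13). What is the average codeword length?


Huffman construction (repeatedly merge the two least-probable nodes; each merge adds 1 bit to every symbol beneath it): 11/91 + 2/13 = 25/91; 19/91 + 3/13 = 40/91; 25/91 + 2/7 = 51/91; 40/91 + 51/91 = 1. Resulting codeword lengths (in the order the probabilities were given): (2, 3, 2, 2, 3). L_avg = sum(p_i * l_i) = 2/7*2 + 11/91*3 + 19/91*2 + 3/13*2 + 2/13*3 = 207/91 = 2.2747

2.2747 bits


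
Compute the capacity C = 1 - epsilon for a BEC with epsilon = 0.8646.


C = 1 - epsilon = 1 - 0.8646 = 0.1354

0.1354 bits


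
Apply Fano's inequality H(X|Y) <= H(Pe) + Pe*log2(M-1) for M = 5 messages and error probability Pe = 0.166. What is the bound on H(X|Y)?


H(Pe) = -Pe*log2(Pe) - (1-Pe)*log2(1-Pe) = -0.166*log2(0.166) - 0.834*log2(0.834) = 0.430064 + 0.218409 = 0.6485. Pe*log2(M-1) = 0.166*log2(4) = 0.332000. Bound = H(Pe) + Pe*log2(M-1) = 0.430064 + 0.218409 + 0.332000 = 0.9805

0.9805 bits


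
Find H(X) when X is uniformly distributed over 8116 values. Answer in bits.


H = log2(n) = log2(8116) = 12.9866

12.9866 bits


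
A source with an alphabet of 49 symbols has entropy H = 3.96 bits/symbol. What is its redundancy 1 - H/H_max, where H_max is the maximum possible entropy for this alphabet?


H_max = log2(K) = log2(49) = 5.6147 bits/symbol. Redundancy = 1 - H/H_max = 1 - 3.96/5.6147 = 1 - 0.7053 = 0.2947

0.2947


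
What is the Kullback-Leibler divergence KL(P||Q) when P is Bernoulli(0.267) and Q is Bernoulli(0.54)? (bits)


KL = p*log2(p/q) + (1-p)*log2((1-p)/(1-q)) = 0.267*log2(0.267/0.54) + 0.733*log2(0.733/0.46) = 0.2214

0.2214 bits


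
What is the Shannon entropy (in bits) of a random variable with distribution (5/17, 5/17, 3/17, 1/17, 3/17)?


H = -sum(p_i * log2(p_i)). Terms: -(5/17)*log2(5/17) = 0.519275; -(5/17)*log2(5/17) = 0.519275; -(3/17)*log2(3/17) = 0.441618; -(1/17)*log2(1/17) = 0.240439; -(3/17)*log2(3/17) = 0.441618. H = 0.519275 + 0.519275 + 0.441618 + 0.240439 + 0.441618 = 2.1622

2.1622 bits


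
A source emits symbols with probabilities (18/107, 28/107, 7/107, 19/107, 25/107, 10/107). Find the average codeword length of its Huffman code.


Huffman construction (repeatedly merge the two least-probable nodes; each merge adds 1 bit to every symbol beneath it): 7/107 + 10/107 = 17/107; 17/107 + 18/107 = 35/107; 19/107 + 25/107 = 44/107; 28/107 + 35/107 = 63/107; 44/107 + 63/107 = 1. Resulting codeword lengths (in the order the probabilities were given): (3, 2, 4, 2, 2, 4). L_avg = sum(p_i * l_i) = 18/107*3 + 28/107*2 + 7/107*4 + 19/107*2 + 25/107*2 + 10/107*4 = 266/107 = 2.486

2.486 bits


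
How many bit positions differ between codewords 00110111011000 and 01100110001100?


Count differing positions: . ^ . ^ . . . ^ . ^ . ^ . . = 5 differences

5


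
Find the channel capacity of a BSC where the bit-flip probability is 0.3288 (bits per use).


H(p) = -p*log2(p) - (1-p)*log2(1-p) = -0.3288*log2(0.3288) - 0.6712*log2(0.6712) = 0.527631 + 0.386064 = 0.9137. C = 1 - H(p) = 1 - 0.9137 = 0.0863

0.0863 bits


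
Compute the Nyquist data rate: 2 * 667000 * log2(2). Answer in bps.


Rate = 2 * B * log2(M) = 2 * 667000 * 1.0 = 1334000.0

1334000.0 bps


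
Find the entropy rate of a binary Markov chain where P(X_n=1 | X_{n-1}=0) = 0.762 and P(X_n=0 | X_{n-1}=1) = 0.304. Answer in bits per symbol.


Stationary distribution: pi_0 = p10/(p01+p10) = 0.2852, pi_1 = 0.7148. Entropy rate H' = pi_0*H(p01) + pi_1*H(p10) = 0.2852*0.7917 + 0.7148*0.8861 = 0.8592

0.8592 bits/symbol


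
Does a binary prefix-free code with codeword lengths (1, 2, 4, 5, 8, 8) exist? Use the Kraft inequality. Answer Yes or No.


Kraft sum = sum(2^(-l_i)) = 0.8516, need <= 1. Result: satisfied (a binary prefix-free code with these lengths exists)

Yes


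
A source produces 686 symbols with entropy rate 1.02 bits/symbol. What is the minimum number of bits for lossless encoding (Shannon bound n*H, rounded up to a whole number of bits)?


Minimum bits >= n * H = 686 * 1.02 = 699.72, rounded up to a whole number of bits = 700

700 bits


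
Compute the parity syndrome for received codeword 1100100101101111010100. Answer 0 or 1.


Syndrome = XOR of all bits = 1 XOR 1 XOR 0 XOR 0 XOR 1 XOR 0 XOR 0 XOR 1 XOR 0 XOR 1 XOR 1 XOR 0 XOR 1 XOR 1 XOR 1 XOR 1 XOR 0 XOR 1 XOR 0 XOR 1 XOR 0 XOR 0 = 0

0


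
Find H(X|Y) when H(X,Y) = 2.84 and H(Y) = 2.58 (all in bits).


H(X|Y) = H(X,Y) - H(Y) = 2.84 - 2.58 = 0.26

0.26 bits


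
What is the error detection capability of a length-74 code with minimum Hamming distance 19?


Detection capability = d_min - 1 = 19 - 1 = 18

18 errors


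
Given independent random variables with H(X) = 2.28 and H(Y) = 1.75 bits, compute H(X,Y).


For independent variables, H(X,Y) = H(X) + H(Y) = 2.28 + 1.75 = 4.03

4.03 bits


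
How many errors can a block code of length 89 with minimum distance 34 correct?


Correction capability = floor((d-1)/2) = floor((34-1)/2) = 16

16 errors


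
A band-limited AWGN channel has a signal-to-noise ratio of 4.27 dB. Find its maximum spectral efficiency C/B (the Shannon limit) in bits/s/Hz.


SNR_linear = 10^(4.27/10) = 2.673; C/B = log2(1 + SNR_linear) = log2(1 + 2.673) = 1.877

1.877 bits/s/Hz


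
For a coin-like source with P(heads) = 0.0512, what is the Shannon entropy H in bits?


H = -p*log2(p) - (1-p)*log2(1-p). -0.0512*log2(0.0512) = 0.219531; -0.9488*log2(0.9488) = 0.071942. H = 0.219531 + 0.071942 = 0.2915

0.2915 bits


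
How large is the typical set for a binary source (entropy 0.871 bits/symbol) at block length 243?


log2|A_typical| = nH = 243 * 0.871 = 211.653, so |A_typical| ~ 2^211.653 = 5.175e+63

5.175e+63


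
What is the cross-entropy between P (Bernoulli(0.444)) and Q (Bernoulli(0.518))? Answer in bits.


H(P,Q) = -p*log2(q) - (1-p)*log2(1-q). -0.444*log2(0.518) = 0.421345; -0.556*log2(0.482) = 0.585410. H(P,Q) = 0.421345 + 0.585410 = 1.0068

1.0068 bits


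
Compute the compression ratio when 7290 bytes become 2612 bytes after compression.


Ratio = original / compressed = 7290 / 2612 = 2.791

2.791


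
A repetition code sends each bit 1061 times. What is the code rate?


Rate = k/n = 1/1061

1/1061


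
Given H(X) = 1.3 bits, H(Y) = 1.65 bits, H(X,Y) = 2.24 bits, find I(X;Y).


I(X;Y) = H(X) + H(Y) - H(X,Y) = 1.3 + 1.65 - 2.24 = 0.71

0.71 bits


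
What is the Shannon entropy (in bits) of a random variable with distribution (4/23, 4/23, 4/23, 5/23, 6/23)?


H = -sum(p_i * log2(p_i)). Terms: -(4/23)*log2(4/23) = 0.438880; -(4/23)*log2(4/23) = 0.438880; -(4/23)*log2(4/23) = 0.438880; -(5/23)*log2(5/23) = 0.478616; -(6/23)*log2(6/23) = 0.505722. H = 0.438880 + 0.438880 + 0.438880 + 0.478616 + 0.505722 = 2.301

2.301 bits


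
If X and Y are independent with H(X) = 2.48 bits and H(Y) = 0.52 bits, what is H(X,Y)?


For independent variables, H(X,Y) = H(X) + H(Y) = 2.48 + 0.52 = 3.0

3.0 bits


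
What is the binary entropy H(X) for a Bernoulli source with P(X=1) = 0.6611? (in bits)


H = -p*log2(p) - (1-p)*log2(1-p). -0.6611*log2(0.6611) = 0.394716; -0.3389*log2(0.3389) = 0.529046. H = 0.394716 + 0.529046 = 0.9238

0.9238 bits


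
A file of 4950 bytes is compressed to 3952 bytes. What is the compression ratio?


Ratio = original / compressed = 4950 / 3952 = 1.2525

1.2525


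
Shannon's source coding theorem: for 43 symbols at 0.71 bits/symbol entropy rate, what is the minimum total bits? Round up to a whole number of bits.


Minimum bits >= n * H = 43 * 0.71 = 30.53, rounded up to a whole number of bits = 31

31 bits


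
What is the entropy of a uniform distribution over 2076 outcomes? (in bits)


H = log2(n) = log2(2076) = 11.0196

11.0196 bits


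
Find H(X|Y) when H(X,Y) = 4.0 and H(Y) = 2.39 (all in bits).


H(X|Y) = H(X,Y) - H(Y) = 4.0 - 2.39 = 1.61

1.61 bits


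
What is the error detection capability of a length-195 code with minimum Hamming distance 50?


Detection capability = d_min - 1 = 50 - 1 = 49

49 errors


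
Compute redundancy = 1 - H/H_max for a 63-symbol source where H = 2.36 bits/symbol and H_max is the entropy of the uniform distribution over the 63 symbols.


H_max = log2(K) = log2(63) = 5.9773 bits/symbol. Redundancy = 1 - H/H_max = 1 - 2.36/5.9773 = 1 - 0.3948 = 0.6052

0.6052


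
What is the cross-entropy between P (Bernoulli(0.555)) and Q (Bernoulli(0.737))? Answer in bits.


H(P,Q) = -p*log2(q) - (1-p)*log2(1-q). -0.555*log2(0.737) = 0.244346; -0.445*log2(0.263) = 0.857455. H(P,Q) = 0.244346 + 0.857455 = 1.1018

1.1018 bits


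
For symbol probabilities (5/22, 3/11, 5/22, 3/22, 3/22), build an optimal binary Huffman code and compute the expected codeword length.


Huffman construction (repeatedly merge the two least-probable nodes; each merge adds 1 bit to every symbol beneath it): 3/22 + 3/22 = 3/11; 5/22 + 5/22 = 5/11; 3/11 + 3/11 = 6/11; 5/11 + 6/11 = 1. Resulting codeword lengths (in the order the probabilities were given): (2, 2, 2, 3, 3). L_avg = sum(p_i * l_i) = 5/22*2 + 3/11*2 + 5/22*2 + 3/22*3 + 3/22*3 = 25/11 = 2.2727

2.2727 bits


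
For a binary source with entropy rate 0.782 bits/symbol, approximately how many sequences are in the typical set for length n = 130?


log2|A_typical| = nH = 130 * 0.782 = 101.66, so |A_typical| ~ 2^101.66 = 4.006e+30

4.006e+30


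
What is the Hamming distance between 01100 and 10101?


Count differing positions: ^ ^ . . ^ = 3 differences

3


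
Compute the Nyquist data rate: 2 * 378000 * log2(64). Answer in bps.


Rate = 2 * B * log2(M) = 2 * 378000 * 6.0 = 4536000.0

4536000.0 bps


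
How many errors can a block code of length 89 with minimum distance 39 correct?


Correction capability = floor((d-1)/2) = floor((39-1)/2) = 19

19 errors


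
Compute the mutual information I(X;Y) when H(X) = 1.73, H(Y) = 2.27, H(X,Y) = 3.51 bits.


I(X;Y) = H(X) + H(Y) - H(X,Y) = 1.73 + 2.27 - 3.51 = 0.49

0.49 bits


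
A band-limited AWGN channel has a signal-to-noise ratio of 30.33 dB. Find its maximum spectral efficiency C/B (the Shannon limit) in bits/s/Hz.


SNR_linear = 10^(30.33/10) = 1078.9467; C/B = log2(1 + SNR_linear) = log2(1 + 1078.9467) = 10.0767

10.0767 bits/s/Hz


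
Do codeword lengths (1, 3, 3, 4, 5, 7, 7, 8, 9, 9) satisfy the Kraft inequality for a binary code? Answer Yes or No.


Kraft sum = sum(2^(-l_i)) = 0.8672, need <= 1. Result: satisfied (a binary prefix-free code with these lengths exists)

Yes


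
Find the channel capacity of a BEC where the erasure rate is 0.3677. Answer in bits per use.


C = 1 - epsilon = 1 - 0.3677 = 0.6323

0.6323 bits


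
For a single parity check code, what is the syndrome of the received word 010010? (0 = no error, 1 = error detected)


Syndrome = XOR of all bits = 0 XOR 1 XOR 0 XOR 0 XOR 1 XOR 0 = 0

0


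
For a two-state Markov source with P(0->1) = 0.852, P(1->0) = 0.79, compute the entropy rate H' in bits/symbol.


Stationary distribution: pi_0 = p10/(p01+p10) = 0.4811, pi_1 = 0.5189. Entropy rate H' = pi_0*H(p01) + pi_1*H(p10) = 0.4811*0.6048 + 0.5189*0.7415 = 0.6757

0.6757 bits/symbol


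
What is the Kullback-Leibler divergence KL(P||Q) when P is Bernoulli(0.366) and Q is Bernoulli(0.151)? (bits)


KL = p*log2(p/q) + (1-p)*log2((1-p)/(1-q)) = 0.366*log2(0.366/0.151) + 0.634*log2(0.634/0.849) = 0.2004

0.2004 bits


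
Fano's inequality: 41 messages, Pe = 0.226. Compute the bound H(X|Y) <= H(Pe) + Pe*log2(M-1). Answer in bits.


H(Pe) = -Pe*log2(Pe) - (1-Pe)*log2(1-Pe) = -0.226*log2(0.226) - 0.774*log2(0.774) = 0.484907 + 0.286066 = 0.771. Pe*log2(M-1) = 0.226*log2(40) = 1.202756. Bound = H(Pe) + Pe*log2(M-1) = 0.484907 + 0.286066 + 1.202756 = 1.9737

1.9737 bits


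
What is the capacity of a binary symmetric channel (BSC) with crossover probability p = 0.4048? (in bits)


H(p) = -p*log2(p) - (1-p)*log2(1-p) = -0.4048*log2(0.4048) - 0.5952*log2(0.5952) = 0.528150 + 0.445539 = 0.9737. C = 1 - H(p) = 1 - 0.9737 = 0.0263

0.0263 bits


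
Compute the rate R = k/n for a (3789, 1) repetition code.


Rate = k/n = 1/3789

1/3789


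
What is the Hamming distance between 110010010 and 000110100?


Count differing positions: ^ ^ . ^ . . ^ ^ . = 5 differences

5


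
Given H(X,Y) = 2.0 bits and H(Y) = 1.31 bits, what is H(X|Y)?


H(X|Y) = H(X,Y) - H(Y) = 2.0 - 1.31 = 0.69

0.69 bits


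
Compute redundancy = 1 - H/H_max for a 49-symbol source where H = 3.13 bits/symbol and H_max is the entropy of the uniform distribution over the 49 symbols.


H_max = log2(K) = log2(49) = 5.6147 bits/symbol. Redundancy = 1 - H/H_max = 1 - 3.13/5.6147 = 1 - 0.5575 = 0.4425

0.4425


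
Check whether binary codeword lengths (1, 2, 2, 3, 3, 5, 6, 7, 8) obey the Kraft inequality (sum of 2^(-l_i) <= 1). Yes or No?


Kraft sum = sum(2^(-l_i)) = 1.3086, need <= 1. Result: violated (a binary prefix-free code with these lengths cannot exist)

No


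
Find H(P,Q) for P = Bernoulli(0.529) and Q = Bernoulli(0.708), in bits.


H(P,Q) = -p*log2(q) - (1-p)*log2(1-q). -0.529*log2(0.708) = 0.263537; -0.471*log2(0.292) = 0.836477. H(P,Q) = 0.263537 + 0.836477 = 1.1

1.1 bits


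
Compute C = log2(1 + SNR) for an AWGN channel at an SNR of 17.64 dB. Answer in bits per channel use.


SNR_linear = 10^(17.64/10) = 58.0764; C = log2(1 + SNR_linear) = log2(1 + 58.0764) = 5.8845

5.8845 bits/channel use


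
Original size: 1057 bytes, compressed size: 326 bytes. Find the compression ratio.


Ratio = original / compressed = 1057 / 326 = 3.2423

3.2423


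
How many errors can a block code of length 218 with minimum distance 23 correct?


Correction capability = floor((d-1)/2) = floor((23-1)/2) = 11

11 errors


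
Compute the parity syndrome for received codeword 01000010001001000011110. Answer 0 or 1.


Syndrome = XOR of all bits = 0 XOR 1 XOR 0 XOR 0 XOR 0 XOR 0 XOR 1 XOR 0 XOR 0 XOR 0 XOR 1 XOR 0 XOR 0 XOR 1 XOR 0 XOR 0 XOR 0 XOR 0 XOR 1 XOR 1 XOR 1 XOR 1 XOR 0 = 0

0


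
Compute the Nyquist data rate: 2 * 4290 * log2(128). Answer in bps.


Rate = 2 * B * log2(M) = 2 * 4290 * 7.0 = 60060.0

60060.0 bps


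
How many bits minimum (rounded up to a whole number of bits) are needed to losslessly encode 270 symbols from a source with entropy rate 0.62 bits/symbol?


Minimum bits >= n * H = 270 * 0.62 = 167.4, rounded up to a whole number of bits = 168

168 bits


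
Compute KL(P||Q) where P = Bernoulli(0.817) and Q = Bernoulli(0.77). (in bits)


KL = p*log2(p/q) + (1-p)*log2((1-p)/(1-q)) = 0.817*log2(0.817/0.77) + 0.183*log2(0.183/0.23) = 0.0095

0.0095 bits


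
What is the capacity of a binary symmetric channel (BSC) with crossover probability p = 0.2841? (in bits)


H(p) = -p*log2(p) - (1-p)*log2(1-p) = -0.2841*log2(0.2841) - 0.7159*log2(0.7159) = 0.515792 + 0.345186 = 0.861. C = 1 - H(p) = 1 - 0.861 = 0.139

0.139 bits


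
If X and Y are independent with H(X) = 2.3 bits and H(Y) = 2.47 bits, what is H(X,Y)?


For independent variables, H(X,Y) = H(X) + H(Y) = 2.3 + 2.47 = 4.77

4.77 bits


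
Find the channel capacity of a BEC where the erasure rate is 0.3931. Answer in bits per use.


C = 1 - epsilon = 1 - 0.3931 = 0.6069

0.6069 bits


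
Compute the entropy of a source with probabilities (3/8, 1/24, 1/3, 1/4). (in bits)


H = -sum(p_i * log2(p_i)). Terms: -(3/8)*log2(3/8) = 0.530639; -(1/24)*log2(1/24) = 0.191040; -(1/3)*log2(1/3) = 0.528321; -(1/4)*log2(1/4) = 0.500000. H = 0.530639 + 0.191040 + 0.528321 + 0.500000 = 1.75

1.75 bits


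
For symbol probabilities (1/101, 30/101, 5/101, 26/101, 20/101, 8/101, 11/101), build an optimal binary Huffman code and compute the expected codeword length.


Huffman construction (repeatedly merge the two least-probable nodes; each merge adds 1 bit to every symbol beneath it): 1/101 + 5/101 = 6/101; 6/101 + 8/101 = 14/101; 11/101 + 14/101 = 25/101; 20/101 + 25/101 = 45/101; 26/101 + 30/101 = 56/101; 45/101 + 56/101 = 1. Resulting codeword lengths (in the order the probabilities were given): (5, 2, 5, 2, 2, 4, 3). L_avg = sum(p_i * l_i) = 1/101*5 + 30/101*2 + 5/101*5 + 26/101*2 + 20/101*2 + 8/101*4 + 11/101*3 = 247/101 = 2.4455

2.4455 bits


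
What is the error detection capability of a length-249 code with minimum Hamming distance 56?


Detection capability = d_min - 1 = 56 - 1 = 55

55 errors


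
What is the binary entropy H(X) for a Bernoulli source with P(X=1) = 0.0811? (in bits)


H = -p*log2(p) - (1-p)*log2(1-p). -0.0811*log2(0.0811) = 0.293919; -0.9189*log2(0.9189) = 0.112124. H = 0.293919 + 0.112124 = 0.406

0.406 bits


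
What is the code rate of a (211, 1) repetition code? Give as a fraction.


Rate = k/n = 1/211

1/211


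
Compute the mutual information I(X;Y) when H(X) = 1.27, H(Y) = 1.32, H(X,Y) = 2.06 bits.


I(X;Y) = H(X) + H(Y) - H(X,Y) = 1.27 + 1.32 - 2.06 = 0.53

0.53 bits


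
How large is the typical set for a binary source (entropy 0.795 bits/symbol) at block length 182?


log2|A_typical| = nH = 182 * 0.795 = 144.69, so |A_typical| ~ 2^144.69 = 3.598e+43

3.598e+43


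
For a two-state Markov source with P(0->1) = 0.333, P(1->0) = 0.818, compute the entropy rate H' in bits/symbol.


Stationary distribution: pi_0 = p10/(p01+p10) = 0.7107, pi_1 = 0.2893. Entropy rate H' = pi_0*H(p01) + pi_1*H(p10) = 0.7107*0.918 + 0.2893*0.6844 = 0.8504

0.8504 bits/symbol


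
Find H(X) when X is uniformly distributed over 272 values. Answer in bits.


H = log2(n) = log2(272) = 8.0875

8.0875 bits


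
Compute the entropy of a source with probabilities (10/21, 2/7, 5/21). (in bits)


H = -sum(p_i * log2(p_i)). Terms: -(10/21)*log2(10/21) = 0.509709; -(2/7)*log2(2/7) = 0.516387; -(5/21)*log2(5/21) = 0.492950. H = 0.509709 + 0.516387 + 0.492950 = 1.519

1.519 bits


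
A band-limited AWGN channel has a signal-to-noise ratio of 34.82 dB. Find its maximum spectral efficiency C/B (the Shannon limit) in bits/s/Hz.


SNR_linear = 10^(34.82/10) = 3033.8912; C/B = log2(1 + SNR_linear) = log2(1 + 3033.8912) = 11.5674

11.5674 bits/s/Hz


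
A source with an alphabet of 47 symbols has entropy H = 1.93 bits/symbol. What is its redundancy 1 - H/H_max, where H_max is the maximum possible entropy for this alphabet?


H_max = log2(K) = log2(47) = 5.5546 bits/symbol. Redundancy = 1 - H/H_max = 1 - 1.93/5.5546 = 1 - 0.3475 = 0.6525

0.6525


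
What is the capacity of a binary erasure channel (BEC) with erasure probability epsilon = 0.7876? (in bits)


C = 1 - epsilon = 1 - 0.7876 = 0.2124

0.2124 bits


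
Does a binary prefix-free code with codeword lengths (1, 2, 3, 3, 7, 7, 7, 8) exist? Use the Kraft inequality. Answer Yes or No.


Kraft sum = sum(2^(-l_i)) = 1.0273, need <= 1. Result: violated (a binary prefix-free code with these lengths cannot exist)

No


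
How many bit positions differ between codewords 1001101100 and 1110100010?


Count differing positions: . ^ ^ ^ . . ^ ^ ^ . = 6 differences

6


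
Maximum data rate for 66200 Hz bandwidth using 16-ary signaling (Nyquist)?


Rate = 2 * B * log2(M) = 2 * 66200 * 4.0 = 529600.0

529600.0 bps


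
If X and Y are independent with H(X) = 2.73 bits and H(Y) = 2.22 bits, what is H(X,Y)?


For independent variables, H(X,Y) = H(X) + H(Y) = 2.73 + 2.22 = 4.95

4.95 bits


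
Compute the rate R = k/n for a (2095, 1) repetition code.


Rate = k/n = 1/2095

1/2095


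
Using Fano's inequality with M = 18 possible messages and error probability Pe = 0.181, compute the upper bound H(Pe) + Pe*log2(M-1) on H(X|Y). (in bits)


H(Pe) = -Pe*log2(Pe) - (1-Pe)*log2(1-Pe) = -0.181*log2(0.181) - 0.819*log2(0.819) = 0.446335 + 0.235925 = 0.6823. Pe*log2(M-1) = 0.181*log2(17) = 0.739831. Bound = H(Pe) + Pe*log2(M-1) = 0.446335 + 0.235925 + 0.739831 = 1.4221

1.4221 bits


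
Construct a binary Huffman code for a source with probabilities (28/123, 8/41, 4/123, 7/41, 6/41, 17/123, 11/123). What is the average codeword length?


Huffman construction (repeatedly merge the two least-probable nodes; each merge adds 1 bit to every symbol beneath it): 4/123 + 11/123 = 5/41; 5/41 + 17/123 = 32/123; 6/41 + 7/41 = 13/41; 8/41 + 28/123 = 52/123; 32/123 + 13/41 = 71/123; 52/123 + 71/123 = 1. Resulting codeword lengths (in the order the probabilities were given): (2, 2, 4, 3, 3, 3, 4). L_avg = sum(p_i * l_i) = 28/123*2 + 8/41*2 + 4/123*4 + 7/41*3 + 6/41*3 + 17/123*3 + 11/123*4 = 332/123 = 2.6992

2.6992 bits


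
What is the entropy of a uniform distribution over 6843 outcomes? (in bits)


H = log2(n) = log2(6843) = 12.7404

12.7404 bits


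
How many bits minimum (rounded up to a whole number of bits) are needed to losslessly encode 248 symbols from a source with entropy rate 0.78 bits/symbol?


Minimum bits >= n * H = 248 * 0.78 = 193.44, rounded up to a whole number of bits = 194

194 bits


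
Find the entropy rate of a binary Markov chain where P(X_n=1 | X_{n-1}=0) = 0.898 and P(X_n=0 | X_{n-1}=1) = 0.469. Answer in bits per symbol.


Stationary distribution: pi_0 = p10/(p01+p10) = 0.3431, pi_1 = 0.6569. Entropy rate H' = pi_0*H(p01) + pi_1*H(p10) = 0.3431*0.4753 + 0.6569*0.9972 = 0.8182

0.8182 bits/symbol


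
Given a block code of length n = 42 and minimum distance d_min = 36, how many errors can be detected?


Detection capability = d_min - 1 = 36 - 1 = 35

35 errors


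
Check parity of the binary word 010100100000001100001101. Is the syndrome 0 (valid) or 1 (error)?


Syndrome = XOR of all bits = 0 XOR 1 XOR 0 XOR 1 XOR 0 XOR 0 XOR 1 XOR 0 XOR 0 XOR 0 XOR 0 XOR 0 XOR 0 XOR 0 XOR 1 XOR 1 XOR 0 XOR 0 XOR 0 XOR 0 XOR 1 XOR 1 XOR 0 XOR 1 = 0

0


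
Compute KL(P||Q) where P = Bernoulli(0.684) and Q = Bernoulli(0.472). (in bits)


KL = p*log2(p/q) + (1-p)*log2((1-p)/(1-q)) = 0.684*log2(0.684/0.472) + 0.316*log2(0.316/0.528) = 0.132

0.132 bits


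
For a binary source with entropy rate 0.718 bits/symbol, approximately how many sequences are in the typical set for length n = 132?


log2|A_typical| = nH = 132 * 0.718 = 94.776, so |A_typical| ~ 2^94.776 = 3.392e+28

3.392e+28


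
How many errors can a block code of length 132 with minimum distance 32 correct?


Correction capability = floor((d-1)/2) = floor((32-1)/2) = 15

15 errors


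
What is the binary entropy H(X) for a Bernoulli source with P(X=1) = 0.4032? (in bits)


H = -p*log2(p) - (1-p)*log2(1-p). -0.4032*log2(0.4032) = 0.528366; -0.5968*log2(0.5968) = 0.444425. H = 0.528366 + 0.444425 = 0.9728

0.9728 bits
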